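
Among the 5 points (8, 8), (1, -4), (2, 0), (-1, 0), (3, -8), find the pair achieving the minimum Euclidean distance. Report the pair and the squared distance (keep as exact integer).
Pair = ((2, 0), (-1, 0)); squared distance = 9

Compute all C(5, 2) = 10 pairwise squared distances (x_i − x_j)² + (y_i − y_j)². The minimum is 9, attained by the pair ((2, 0), (-1, 0)).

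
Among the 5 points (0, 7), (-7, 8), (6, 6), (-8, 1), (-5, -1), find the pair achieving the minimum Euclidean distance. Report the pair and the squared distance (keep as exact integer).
Pair = ((-8, 1), (-5, -1)); squared distance = 13

Compute all C(5, 2) = 10 pairwise squared distances (x_i − x_j)² + (y_i − y_j)². The minimum is 13, attained by the pair ((-8, 1), (-5, -1)).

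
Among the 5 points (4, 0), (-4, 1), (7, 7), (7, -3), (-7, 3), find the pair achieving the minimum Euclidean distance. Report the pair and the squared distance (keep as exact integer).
Pair = ((-4, 1), (-7, 3)); squared distance = 13

Compute all C(5, 2) = 10 pairwise squared distances (x_i − x_j)² + (y_i − y_j)². The minimum is 13, attained by the pair ((-4, 1), (-7, 3)).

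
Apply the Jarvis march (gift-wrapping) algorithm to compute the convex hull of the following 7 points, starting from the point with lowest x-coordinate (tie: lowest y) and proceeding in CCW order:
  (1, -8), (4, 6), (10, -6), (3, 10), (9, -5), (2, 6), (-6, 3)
Hull (CCW) = [(-6, 3), (1, -8), (10, -6), (3, 10)]

Jarvis march: at each step, from the current hull vertex p, select the next vertex q as the point such that every other point lies strictly to the left of (or on) the directed line p → q. (Equivalently: for every other point r, the cross product (q − p) × (r − p) ≥ 0.)
Starting point (lowest x, tie lowest y): (-6, 3). Wrap until returning to start. Resulting hull: (-6, 3), (1, -8), (10, -6), (3, 10).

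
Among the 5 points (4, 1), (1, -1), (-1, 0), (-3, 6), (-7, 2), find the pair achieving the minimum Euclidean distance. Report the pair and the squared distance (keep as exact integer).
Pair = ((1, -1), (-1, 0)); squared distance = 5

Compute all C(5, 2) = 10 pairwise squared distances (x_i − x_j)² + (y_i − y_j)². The minimum is 5, attained by the pair ((1, -1), (-1, 0)).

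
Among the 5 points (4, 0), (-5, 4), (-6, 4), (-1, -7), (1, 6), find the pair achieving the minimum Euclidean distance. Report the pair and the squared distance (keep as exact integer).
Pair = ((-5, 4), (-6, 4)); squared distance = 1

Compute all C(5, 2) = 10 pairwise squared distances (x_i − x_j)² + (y_i − y_j)². The minimum is 1, attained by the pair ((-5, 4), (-6, 4)).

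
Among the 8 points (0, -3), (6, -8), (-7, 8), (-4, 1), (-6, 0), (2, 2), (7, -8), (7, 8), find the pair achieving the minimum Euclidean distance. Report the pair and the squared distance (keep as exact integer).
Pair = ((6, -8), (7, -8)); squared distance = 1

Compute all C(8, 2) = 28 pairwise squared distances (x_i − x_j)² + (y_i − y_j)². The minimum is 1, attained by the pair ((6, -8), (7, -8)).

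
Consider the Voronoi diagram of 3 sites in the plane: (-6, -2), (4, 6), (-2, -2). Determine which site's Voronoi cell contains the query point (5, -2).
Nearest site = (-2, -2)

The Voronoi cell of site s contains exactly those query points closer to s than to any other site. Compute squared distances from q = (5, -2) to each site:
  (-2 − 5)² + (-2 − -2)² = 49
  (4 − 5)² + (6 − -2)² = 65
  (-6 − 5)² + (-2 − -2)² = 121
Minimum is attained by (-2, -2), so q lies in its Voronoi cell.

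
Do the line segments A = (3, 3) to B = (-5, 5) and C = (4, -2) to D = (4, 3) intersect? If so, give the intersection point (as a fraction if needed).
No (intersection of containing lines falls outside at least one segment)

Parametrize and solve: t = -1/8, s = 19/20. At least one of these is outside [0, 1], so the segments do not intersect.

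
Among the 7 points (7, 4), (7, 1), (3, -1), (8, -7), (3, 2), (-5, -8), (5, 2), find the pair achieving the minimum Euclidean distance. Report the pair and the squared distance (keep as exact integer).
Pair = ((3, 2), (5, 2)); squared distance = 4

Compute all C(7, 2) = 21 pairwise squared distances (x_i − x_j)² + (y_i − y_j)². The minimum is 4, attained by the pair ((3, 2), (5, 2)).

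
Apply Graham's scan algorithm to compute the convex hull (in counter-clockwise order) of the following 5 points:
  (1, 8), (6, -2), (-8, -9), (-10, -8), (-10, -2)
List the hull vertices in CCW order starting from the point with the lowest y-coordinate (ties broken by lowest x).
Hull (CCW) = [(-8, -9), (6, -2), (1, 8), (-10, -2), (-10, -8)]

Graham scan procedure:
  1. Find the pivot p₀ = point with lowest y (tie → lowest x): (-8, -9).
  2. Sort the remaining points by polar angle around p₀.
  3. Walk through sorted points, maintaining a stack; pop the top while the last three entries make a non-left turn (cross product ≤ 0).
  4. Final stack is the convex hull in CCW order: (-8, -9), (6, -2), (1, 8), (-10, -2), (-10, -8).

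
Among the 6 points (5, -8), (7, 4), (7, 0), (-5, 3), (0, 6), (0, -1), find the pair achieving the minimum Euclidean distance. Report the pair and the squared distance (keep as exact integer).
Pair = ((7, 4), (7, 0)); squared distance = 16

Compute all C(6, 2) = 15 pairwise squared distances (x_i − x_j)² + (y_i − y_j)². The minimum is 16, attained by the pair ((7, 4), (7, 0)).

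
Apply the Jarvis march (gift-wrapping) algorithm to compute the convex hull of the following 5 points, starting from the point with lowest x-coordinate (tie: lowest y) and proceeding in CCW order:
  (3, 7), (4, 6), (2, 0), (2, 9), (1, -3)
Hull (CCW) = [(1, -3), (4, 6), (2, 9)]

Jarvis march: at each step, from the current hull vertex p, select the next vertex q as the point such that every other point lies strictly to the left of (or on) the directed line p → q. (Equivalently: for every other point r, the cross product (q − p) × (r − p) ≥ 0.)
Starting point (lowest x, tie lowest y): (1, -3). Wrap until returning to start. Resulting hull: (1, -3), (4, 6), (2, 9).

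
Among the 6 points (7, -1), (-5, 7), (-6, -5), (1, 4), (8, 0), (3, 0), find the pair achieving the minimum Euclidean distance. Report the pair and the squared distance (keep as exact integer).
Pair = ((7, -1), (8, 0)); squared distance = 2

Compute all C(6, 2) = 15 pairwise squared distances (x_i − x_j)² + (y_i − y_j)². The minimum is 2, attained by the pair ((7, -1), (8, 0)).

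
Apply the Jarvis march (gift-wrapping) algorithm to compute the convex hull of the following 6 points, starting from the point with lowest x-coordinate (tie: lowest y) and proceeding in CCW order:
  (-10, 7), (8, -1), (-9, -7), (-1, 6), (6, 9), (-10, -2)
Hull (CCW) = [(-10, -2), (-9, -7), (8, -1), (6, 9), (-10, 7)]

Jarvis march: at each step, from the current hull vertex p, select the next vertex q as the point such that every other point lies strictly to the left of (or on) the directed line p → q. (Equivalently: for every other point r, the cross product (q − p) × (r − p) ≥ 0.)
Starting point (lowest x, tie lowest y): (-10, -2). Wrap until returning to start. Resulting hull: (-10, -2), (-9, -7), (8, -1), (6, 9), (-10, 7).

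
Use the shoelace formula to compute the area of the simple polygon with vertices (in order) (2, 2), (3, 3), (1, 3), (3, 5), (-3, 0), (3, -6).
Area = 53/2

Shoelace formula: Area = (1/2) |Σ_i (x_i · y_{i+1} − x_{i+1} · y_i)| (indices mod n). Compute each cross term:
  (2)(3) − (3)(2) = 0
  (3)(3) − (1)(3) = 6
  (1)(5) − (3)(3) = -4
  (3)(0) − (-3)(5) = 15
  (-3)(-6) − (3)(0) = 18
  (3)(2) − (2)(-6) = 18
Sum = 53, so (signed) Area = 53/2 = 53/2, |Area| = 53/2.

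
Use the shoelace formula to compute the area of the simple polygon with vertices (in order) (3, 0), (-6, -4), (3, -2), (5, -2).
Area = 11

Shoelace formula: Area = (1/2) |Σ_i (x_i · y_{i+1} − x_{i+1} · y_i)| (indices mod n). Compute each cross term:
  (3)(-4) − (-6)(0) = -12
  (-6)(-2) − (3)(-4) = 24
  (3)(-2) − (5)(-2) = 4
  (5)(0) − (3)(-2) = 6
Sum = 22, so (signed) Area = 22/2 = 11, |Area| = 11.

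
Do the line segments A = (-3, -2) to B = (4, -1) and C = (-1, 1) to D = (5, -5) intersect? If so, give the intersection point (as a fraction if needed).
Yes; intersection at (11/8, -11/8) (t = 5/8 on AB, s = 19/48 on CD)

Parametrize AB as A + t(B − A) = (-3 + 7 t, -2 + 1 t) and CD as C + s(D − C) = (-1 + 6 s, 1 + -6 s). Solve the linear system for (t, s). Determinant = 48 ≠ 0, so a unique intersection of the containing lines exists. Solution: t = 5/8, s = 19/48 — both in [0, 1], so the segments cross. Intersection point: (11/8, -11/8).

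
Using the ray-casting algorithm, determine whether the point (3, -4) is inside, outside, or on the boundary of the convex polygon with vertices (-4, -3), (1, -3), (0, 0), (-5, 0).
The point (3, -4) lies strictly outside the polygon

Cast a horizontal ray to the right from the query point and count how many polygon edges it crosses (each edge strictly once or zero times, handled with the usual half-open convention). 
Parity of crossings → even ⇒ outside.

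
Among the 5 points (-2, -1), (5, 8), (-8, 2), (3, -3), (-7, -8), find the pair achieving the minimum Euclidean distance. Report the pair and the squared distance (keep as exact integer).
Pair = ((-2, -1), (3, -3)); squared distance = 29

Compute all C(5, 2) = 10 pairwise squared distances (x_i − x_j)² + (y_i − y_j)². The minimum is 29, attained by the pair ((-2, -1), (3, -3)).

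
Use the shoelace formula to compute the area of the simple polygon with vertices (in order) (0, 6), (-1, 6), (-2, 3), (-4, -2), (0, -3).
Area = 43/2

Shoelace formula: Area = (1/2) |Σ_i (x_i · y_{i+1} − x_{i+1} · y_i)| (indices mod n). Compute each cross term:
  (0)(6) − (-1)(6) = 6
  (-1)(3) − (-2)(6) = 9
  (-2)(-2) − (-4)(3) = 16
  (-4)(-3) − (0)(-2) = 12
  (0)(6) − (0)(-3) = 0
Sum = 43, so (signed) Area = 43/2 = 43/2, |Area| = 43/2.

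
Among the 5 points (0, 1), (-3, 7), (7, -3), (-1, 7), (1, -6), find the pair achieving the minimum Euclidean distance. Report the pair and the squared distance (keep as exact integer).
Pair = ((-3, 7), (-1, 7)); squared distance = 4

Compute all C(5, 2) = 10 pairwise squared distances (x_i − x_j)² + (y_i − y_j)². The minimum is 4, attained by the pair ((-3, 7), (-1, 7)).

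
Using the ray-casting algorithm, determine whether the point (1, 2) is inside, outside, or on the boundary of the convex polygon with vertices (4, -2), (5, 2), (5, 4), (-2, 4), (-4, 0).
The point (1, 2) lies strictly inside the polygon

Cast a horizontal ray to the right from the query point and count how many polygon edges it crosses (each edge strictly once or zero times, handled with the usual half-open convention). 
Parity of crossings → odd ⇒ inside.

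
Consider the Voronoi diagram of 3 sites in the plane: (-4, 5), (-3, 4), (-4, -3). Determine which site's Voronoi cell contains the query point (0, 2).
Nearest site = (-3, 4)

The Voronoi cell of site s contains exactly those query points closer to s than to any other site. Compute squared distances from q = (0, 2) to each site:
  (-3 − 0)² + (4 − 2)² = 13
  (-4 − 0)² + (5 − 2)² = 25
  (-4 − 0)² + (-3 − 2)² = 41
Minimum is attained by (-3, 4), so q lies in its Voronoi cell.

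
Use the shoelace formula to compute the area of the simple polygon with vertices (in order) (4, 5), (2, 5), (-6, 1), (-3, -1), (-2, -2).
Area = 53/2

Shoelace formula: Area = (1/2) |Σ_i (x_i · y_{i+1} − x_{i+1} · y_i)| (indices mod n). Compute each cross term:
  (4)(5) − (2)(5) = 10
  (2)(1) − (-6)(5) = 32
  (-6)(-1) − (-3)(1) = 9
  (-3)(-2) − (-2)(-1) = 4
  (-2)(5) − (4)(-2) = -2
Sum = 53, so (signed) Area = 53/2 = 53/2, |Area| = 53/2.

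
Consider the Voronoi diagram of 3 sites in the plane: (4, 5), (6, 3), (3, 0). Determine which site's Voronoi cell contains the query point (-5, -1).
Nearest site = (3, 0)

The Voronoi cell of site s contains exactly those query points closer to s than to any other site. Compute squared distances from q = (-5, -1) to each site:
  (3 − -5)² + (0 − -1)² = 65
  (4 − -5)² + (5 − -1)² = 117
  (6 − -5)² + (3 − -1)² = 137
Minimum is attained by (3, 0), so q lies in its Voronoi cell.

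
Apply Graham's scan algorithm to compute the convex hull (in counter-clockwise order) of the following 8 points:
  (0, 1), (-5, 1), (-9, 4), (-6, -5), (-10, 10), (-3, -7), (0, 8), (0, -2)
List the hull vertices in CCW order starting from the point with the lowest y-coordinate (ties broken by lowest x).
Hull (CCW) = [(-3, -7), (0, -2), (0, 8), (-10, 10), (-9, 4), (-6, -5)]

Graham scan procedure:
  1. Find the pivot p₀ = point with lowest y (tie → lowest x): (-3, -7).
  2. Sort the remaining points by polar angle around p₀.
  3. Walk through sorted points, maintaining a stack; pop the top while the last three entries make a non-left turn (cross product ≤ 0).
  4. Final stack is the convex hull in CCW order: (-3, -7), (0, -2), (0, 8), (-10, 10), (-9, 4), (-6, -5).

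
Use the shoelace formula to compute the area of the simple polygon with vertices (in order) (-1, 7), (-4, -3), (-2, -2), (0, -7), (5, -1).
Area = 58

Shoelace formula: Area = (1/2) |Σ_i (x_i · y_{i+1} − x_{i+1} · y_i)| (indices mod n). Compute each cross term:
  (-1)(-3) − (-4)(7) = 31
  (-4)(-2) − (-2)(-3) = 2
  (-2)(-7) − (0)(-2) = 14
  (0)(-1) − (5)(-7) = 35
  (5)(7) − (-1)(-1) = 34
Sum = 116, so (signed) Area = 116/2 = 58, |Area| = 58.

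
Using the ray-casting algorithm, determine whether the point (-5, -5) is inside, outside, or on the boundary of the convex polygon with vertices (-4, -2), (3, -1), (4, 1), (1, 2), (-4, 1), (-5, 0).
The point (-5, -5) lies strictly outside the polygon

Cast a horizontal ray to the right from the query point and count how many polygon edges it crosses (each edge strictly once or zero times, handled with the usual half-open convention). 
Parity of crossings → even ⇒ outside.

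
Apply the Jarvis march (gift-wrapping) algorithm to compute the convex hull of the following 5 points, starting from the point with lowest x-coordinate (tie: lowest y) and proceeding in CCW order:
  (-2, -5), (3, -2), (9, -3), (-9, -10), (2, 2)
Hull (CCW) = [(-9, -10), (9, -3), (2, 2)]

Jarvis march: at each step, from the current hull vertex p, select the next vertex q as the point such that every other point lies strictly to the left of (or on) the directed line p → q. (Equivalently: for every other point r, the cross product (q − p) × (r − p) ≥ 0.)
Starting point (lowest x, tie lowest y): (-9, -10). Wrap until returning to start. Resulting hull: (-9, -10), (9, -3), (2, 2).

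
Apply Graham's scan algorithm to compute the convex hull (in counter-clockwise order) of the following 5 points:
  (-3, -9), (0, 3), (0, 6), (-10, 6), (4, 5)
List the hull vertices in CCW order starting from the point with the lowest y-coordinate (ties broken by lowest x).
Hull (CCW) = [(-3, -9), (4, 5), (0, 6), (-10, 6)]

Graham scan procedure:
  1. Find the pivot p₀ = point with lowest y (tie → lowest x): (-3, -9).
  2. Sort the remaining points by polar angle around p₀.
  3. Walk through sorted points, maintaining a stack; pop the top while the last three entries make a non-left turn (cross product ≤ 0).
  4. Final stack is the convex hull in CCW order: (-3, -9), (4, 5), (0, 6), (-10, 6).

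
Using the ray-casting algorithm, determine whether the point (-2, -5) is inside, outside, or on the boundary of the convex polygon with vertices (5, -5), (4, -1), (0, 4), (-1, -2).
The point (-2, -5) lies strictly outside the polygon

Cast a horizontal ray to the right from the query point and count how many polygon edges it crosses (each edge strictly once or zero times, handled with the usual half-open convention). 
Parity of crossings → even ⇒ outside.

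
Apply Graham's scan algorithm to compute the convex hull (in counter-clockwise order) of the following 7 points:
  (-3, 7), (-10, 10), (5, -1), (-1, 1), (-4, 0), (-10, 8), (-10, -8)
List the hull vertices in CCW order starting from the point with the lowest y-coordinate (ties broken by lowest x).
Hull (CCW) = [(-10, -8), (5, -1), (-3, 7), (-10, 10)]

Graham scan procedure:
  1. Find the pivot p₀ = point with lowest y (tie → lowest x): (-10, -8).
  2. Sort the remaining points by polar angle around p₀.
  3. Walk through sorted points, maintaining a stack; pop the top while the last three entries make a non-left turn (cross product ≤ 0).
  4. Final stack is the convex hull in CCW order: (-10, -8), (5, -1), (-3, 7), (-10, 10).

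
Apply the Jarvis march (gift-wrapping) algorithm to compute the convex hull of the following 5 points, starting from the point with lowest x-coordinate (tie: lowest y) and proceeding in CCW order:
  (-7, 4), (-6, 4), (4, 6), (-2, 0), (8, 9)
Hull (CCW) = [(-7, 4), (-2, 0), (8, 9)]

Jarvis march: at each step, from the current hull vertex p, select the next vertex q as the point such that every other point lies strictly to the left of (or on) the directed line p → q. (Equivalently: for every other point r, the cross product (q − p) × (r − p) ≥ 0.)
Starting point (lowest x, tie lowest y): (-7, 4). Wrap until returning to start. Resulting hull: (-7, 4), (-2, 0), (8, 9).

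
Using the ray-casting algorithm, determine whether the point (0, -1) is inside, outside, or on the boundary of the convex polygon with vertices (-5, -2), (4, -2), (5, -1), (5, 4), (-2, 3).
The point (0, -1) lies strictly inside the polygon

Cast a horizontal ray to the right from the query point and count how many polygon edges it crosses (each edge strictly once or zero times, handled with the usual half-open convention). 
Parity of crossings → odd ⇒ inside.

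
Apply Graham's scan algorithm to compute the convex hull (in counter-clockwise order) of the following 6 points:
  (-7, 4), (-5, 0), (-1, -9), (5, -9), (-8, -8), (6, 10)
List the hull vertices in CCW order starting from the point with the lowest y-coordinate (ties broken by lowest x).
Hull (CCW) = [(-1, -9), (5, -9), (6, 10), (-7, 4), (-8, -8)]

Graham scan procedure:
  1. Find the pivot p₀ = point with lowest y (tie → lowest x): (-1, -9).
  2. Sort the remaining points by polar angle around p₀.
  3. Walk through sorted points, maintaining a stack; pop the top while the last three entries make a non-left turn (cross product ≤ 0).
  4. Final stack is the convex hull in CCW order: (-1, -9), (5, -9), (6, 10), (-7, 4), (-8, -8).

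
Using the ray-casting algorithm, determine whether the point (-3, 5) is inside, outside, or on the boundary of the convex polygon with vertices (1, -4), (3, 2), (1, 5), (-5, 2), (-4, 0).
The point (-3, 5) lies strictly outside the polygon

Cast a horizontal ray to the right from the query point and count how many polygon edges it crosses (each edge strictly once or zero times, handled with the usual half-open convention). 
Parity of crossings → even ⇒ outside.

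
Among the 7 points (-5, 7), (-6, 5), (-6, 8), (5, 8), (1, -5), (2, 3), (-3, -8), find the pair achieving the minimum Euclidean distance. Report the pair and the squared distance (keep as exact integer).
Pair = ((-5, 7), (-6, 8)); squared distance = 2

Compute all C(7, 2) = 21 pairwise squared distances (x_i − x_j)² + (y_i − y_j)². The minimum is 2, attained by the pair ((-5, 7), (-6, 8)).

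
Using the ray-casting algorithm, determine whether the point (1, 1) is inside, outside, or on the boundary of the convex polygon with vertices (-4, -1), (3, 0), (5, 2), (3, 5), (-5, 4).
The point (1, 1) lies strictly inside the polygon

Cast a horizontal ray to the right from the query point and count how many polygon edges it crosses (each edge strictly once or zero times, handled with the usual half-open convention). 
Parity of crossings → odd ⇒ inside.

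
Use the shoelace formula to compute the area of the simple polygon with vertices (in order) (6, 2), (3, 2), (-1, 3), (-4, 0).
Area = 21/2

Shoelace formula: Area = (1/2) |Σ_i (x_i · y_{i+1} − x_{i+1} · y_i)| (indices mod n). Compute each cross term:
  (6)(2) − (3)(2) = 6
  (3)(3) − (-1)(2) = 11
  (-1)(0) − (-4)(3) = 12
  (-4)(2) − (6)(0) = -8
Sum = 21, so (signed) Area = 21/2 = 21/2, |Area| = 21/2.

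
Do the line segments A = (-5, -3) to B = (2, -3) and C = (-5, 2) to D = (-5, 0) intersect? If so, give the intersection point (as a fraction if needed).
No (intersection of containing lines falls outside at least one segment)

Parametrize and solve: t = 0, s = 5/2. At least one of these is outside [0, 1], so the segments do not intersect.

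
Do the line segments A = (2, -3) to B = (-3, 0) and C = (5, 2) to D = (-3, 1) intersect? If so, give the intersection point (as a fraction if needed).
No (intersection of containing lines falls outside at least one segment)

Parametrize and solve: t = 37/29, s = 34/29. At least one of these is outside [0, 1], so the segments do not intersect.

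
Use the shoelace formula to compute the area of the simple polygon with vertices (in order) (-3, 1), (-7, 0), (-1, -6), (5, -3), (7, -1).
Area = 51

Shoelace formula: Area = (1/2) |Σ_i (x_i · y_{i+1} − x_{i+1} · y_i)| (indices mod n). Compute each cross term:
  (-3)(0) − (-7)(1) = 7
  (-7)(-6) − (-1)(0) = 42
  (-1)(-3) − (5)(-6) = 33
  (5)(-1) − (7)(-3) = 16
  (7)(1) − (-3)(-1) = 4
Sum = 102, so (signed) Area = 102/2 = 51, |Area| = 51.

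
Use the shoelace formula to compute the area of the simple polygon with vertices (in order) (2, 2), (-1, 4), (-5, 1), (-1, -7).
Area = 77/2

Shoelace formula: Area = (1/2) |Σ_i (x_i · y_{i+1} − x_{i+1} · y_i)| (indices mod n). Compute each cross term:
  (2)(4) − (-1)(2) = 10
  (-1)(1) − (-5)(4) = 19
  (-5)(-7) − (-1)(1) = 36
  (-1)(2) − (2)(-7) = 12
Sum = 77, so (signed) Area = 77/2 = 77/2, |Area| = 77/2.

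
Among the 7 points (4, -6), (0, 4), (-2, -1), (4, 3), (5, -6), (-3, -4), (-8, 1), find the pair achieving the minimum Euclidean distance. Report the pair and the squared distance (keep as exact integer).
Pair = ((4, -6), (5, -6)); squared distance = 1

Compute all C(7, 2) = 21 pairwise squared distances (x_i − x_j)² + (y_i − y_j)². The minimum is 1, attained by the pair ((4, -6), (5, -6)).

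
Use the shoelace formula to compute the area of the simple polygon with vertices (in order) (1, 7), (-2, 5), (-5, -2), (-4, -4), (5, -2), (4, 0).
Area = 62

Shoelace formula: Area = (1/2) |Σ_i (x_i · y_{i+1} − x_{i+1} · y_i)| (indices mod n). Compute each cross term:
  (1)(5) − (-2)(7) = 19
  (-2)(-2) − (-5)(5) = 29
  (-5)(-4) − (-4)(-2) = 12
  (-4)(-2) − (5)(-4) = 28
  (5)(0) − (4)(-2) = 8
  (4)(7) − (1)(0) = 28
Sum = 124, so (signed) Area = 124/2 = 62, |Area| = 62.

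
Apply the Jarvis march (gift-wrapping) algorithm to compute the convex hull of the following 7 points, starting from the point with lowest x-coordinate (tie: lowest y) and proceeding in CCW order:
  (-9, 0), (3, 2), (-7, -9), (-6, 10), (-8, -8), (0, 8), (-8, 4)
Hull (CCW) = [(-9, 0), (-8, -8), (-7, -9), (3, 2), (0, 8), (-6, 10), (-8, 4)]

Jarvis march: at each step, from the current hull vertex p, select the next vertex q as the point such that every other point lies strictly to the left of (or on) the directed line p → q. (Equivalently: for every other point r, the cross product (q − p) × (r − p) ≥ 0.)
Starting point (lowest x, tie lowest y): (-9, 0). Wrap until returning to start. Resulting hull: (-9, 0), (-8, -8), (-7, -9), (3, 2), (0, 8), (-6, 10), (-8, 4).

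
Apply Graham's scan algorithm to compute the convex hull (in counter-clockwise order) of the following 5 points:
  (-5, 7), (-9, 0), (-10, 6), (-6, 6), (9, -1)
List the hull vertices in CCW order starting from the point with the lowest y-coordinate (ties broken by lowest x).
Hull (CCW) = [(9, -1), (-5, 7), (-10, 6), (-9, 0)]

Graham scan procedure:
  1. Find the pivot p₀ = point with lowest y (tie → lowest x): (9, -1).
  2. Sort the remaining points by polar angle around p₀.
  3. Walk through sorted points, maintaining a stack; pop the top while the last three entries make a non-left turn (cross product ≤ 0).
  4. Final stack is the convex hull in CCW order: (9, -1), (-5, 7), (-10, 6), (-9, 0).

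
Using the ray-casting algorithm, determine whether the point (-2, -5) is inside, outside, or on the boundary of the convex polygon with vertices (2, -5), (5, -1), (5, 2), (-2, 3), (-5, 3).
The point (-2, -5) lies strictly outside the polygon

Cast a horizontal ray to the right from the query point and count how many polygon edges it crosses (each edge strictly once or zero times, handled with the usual half-open convention). 
Parity of crossings → even ⇒ outside.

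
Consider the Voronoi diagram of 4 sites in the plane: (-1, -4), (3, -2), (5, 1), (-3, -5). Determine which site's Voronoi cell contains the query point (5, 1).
Nearest site = (5, 1)

The Voronoi cell of site s contains exactly those query points closer to s than to any other site. Compute squared distances from q = (5, 1) to each site:
  (5 − 5)² + (1 − 1)² = 0
  (3 − 5)² + (-2 − 1)² = 13
  (-1 − 5)² + (-4 − 1)² = 61
  (-3 − 5)² + (-5 − 1)² = 100
Minimum is attained by (5, 1), so q lies in its Voronoi cell.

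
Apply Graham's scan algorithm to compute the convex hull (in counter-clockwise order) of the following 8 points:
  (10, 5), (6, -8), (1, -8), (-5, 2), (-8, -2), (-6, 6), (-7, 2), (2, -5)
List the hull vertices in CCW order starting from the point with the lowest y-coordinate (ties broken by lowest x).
Hull (CCW) = [(1, -8), (6, -8), (10, 5), (-6, 6), (-8, -2)]

Graham scan procedure:
  1. Find the pivot p₀ = point with lowest y (tie → lowest x): (1, -8).
  2. Sort the remaining points by polar angle around p₀.
  3. Walk through sorted points, maintaining a stack; pop the top while the last three entries make a non-left turn (cross product ≤ 0).
  4. Final stack is the convex hull in CCW order: (1, -8), (6, -8), (10, 5), (-6, 6), (-8, -2).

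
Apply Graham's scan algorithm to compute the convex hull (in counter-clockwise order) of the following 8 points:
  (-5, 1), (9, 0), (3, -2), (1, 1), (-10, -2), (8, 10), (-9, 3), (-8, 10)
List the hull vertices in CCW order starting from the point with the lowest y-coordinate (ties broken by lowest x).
Hull (CCW) = [(-10, -2), (3, -2), (9, 0), (8, 10), (-8, 10)]

Graham scan procedure:
  1. Find the pivot p₀ = point with lowest y (tie → lowest x): (-10, -2).
  2. Sort the remaining points by polar angle around p₀.
  3. Walk through sorted points, maintaining a stack; pop the top while the last three entries make a non-left turn (cross product ≤ 0).
  4. Final stack is the convex hull in CCW order: (-10, -2), (3, -2), (9, 0), (8, 10), (-8, 10).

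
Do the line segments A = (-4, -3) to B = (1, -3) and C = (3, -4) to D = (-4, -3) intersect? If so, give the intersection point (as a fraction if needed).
Yes; intersection at (-4, -3) (t = 0 on AB, s = 1 on CD)

Parametrize AB as A + t(B − A) = (-4 + 5 t, -3 + 0 t) and CD as C + s(D − C) = (3 + -7 s, -4 + 1 s). Solve the linear system for (t, s). Determinant = -5 ≠ 0, so a unique intersection of the containing lines exists. Solution: t = 0, s = 1 — both in [0, 1], so the segments cross. Intersection point: (-4, -3).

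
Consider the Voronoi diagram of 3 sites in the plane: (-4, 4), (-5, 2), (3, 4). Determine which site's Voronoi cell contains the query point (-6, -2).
Nearest site = (-5, 2)

The Voronoi cell of site s contains exactly those query points closer to s than to any other site. Compute squared distances from q = (-6, -2) to each site:
  (-5 − -6)² + (2 − -2)² = 17
  (-4 − -6)² + (4 − -2)² = 40
  (3 − -6)² + (4 − -2)² = 117
Minimum is attained by (-5, 2), so q lies in its Voronoi cell.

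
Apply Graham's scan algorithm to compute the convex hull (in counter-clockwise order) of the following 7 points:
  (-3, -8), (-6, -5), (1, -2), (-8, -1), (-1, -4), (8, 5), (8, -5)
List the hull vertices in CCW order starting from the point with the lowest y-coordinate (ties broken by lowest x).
Hull (CCW) = [(-3, -8), (8, -5), (8, 5), (-8, -1), (-6, -5)]

Graham scan procedure:
  1. Find the pivot p₀ = point with lowest y (tie → lowest x): (-3, -8).
  2. Sort the remaining points by polar angle around p₀.
  3. Walk through sorted points, maintaining a stack; pop the top while the last three entries make a non-left turn (cross product ≤ 0).
  4. Final stack is the convex hull in CCW order: (-3, -8), (8, -5), (8, 5), (-8, -1), (-6, -5).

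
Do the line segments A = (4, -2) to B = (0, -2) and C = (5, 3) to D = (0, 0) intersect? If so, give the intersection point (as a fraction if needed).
No (intersection of containing lines falls outside at least one segment)

Parametrize and solve: t = 11/6, s = 5/3. At least one of these is outside [0, 1], so the segments do not intersect.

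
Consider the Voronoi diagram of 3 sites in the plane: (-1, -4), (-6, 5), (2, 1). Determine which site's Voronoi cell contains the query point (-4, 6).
Nearest site = (-6, 5)

The Voronoi cell of site s contains exactly those query points closer to s than to any other site. Compute squared distances from q = (-4, 6) to each site:
  (-6 − -4)² + (5 − 6)² = 5
  (2 − -4)² + (1 − 6)² = 61
  (-1 − -4)² + (-4 − 6)² = 109
Minimum is attained by (-6, 5), so q lies in its Voronoi cell.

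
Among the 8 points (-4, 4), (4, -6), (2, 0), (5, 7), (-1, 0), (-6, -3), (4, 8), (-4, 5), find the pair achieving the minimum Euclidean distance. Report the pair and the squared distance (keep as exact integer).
Pair = ((-4, 4), (-4, 5)); squared distance = 1

Compute all C(8, 2) = 28 pairwise squared distances (x_i − x_j)² + (y_i − y_j)². The minimum is 1, attained by the pair ((-4, 4), (-4, 5)).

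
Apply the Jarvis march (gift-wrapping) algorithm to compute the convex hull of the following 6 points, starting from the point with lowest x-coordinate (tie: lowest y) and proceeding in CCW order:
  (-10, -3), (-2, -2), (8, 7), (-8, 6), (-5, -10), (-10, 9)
Hull (CCW) = [(-10, -3), (-5, -10), (8, 7), (-10, 9)]

Jarvis march: at each step, from the current hull vertex p, select the next vertex q as the point such that every other point lies strictly to the left of (or on) the directed line p → q. (Equivalently: for every other point r, the cross product (q − p) × (r − p) ≥ 0.)
Starting point (lowest x, tie lowest y): (-10, -3). Wrap until returning to start. Resulting hull: (-10, -3), (-5, -10), (8, 7), (-10, 9).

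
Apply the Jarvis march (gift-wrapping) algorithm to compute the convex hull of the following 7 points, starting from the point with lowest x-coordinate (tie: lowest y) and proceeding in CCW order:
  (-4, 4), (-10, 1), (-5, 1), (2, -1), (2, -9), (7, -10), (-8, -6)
Hull (CCW) = [(-10, 1), (-8, -6), (2, -9), (7, -10), (2, -1), (-4, 4)]

Jarvis march: at each step, from the current hull vertex p, select the next vertex q as the point such that every other point lies strictly to the left of (or on) the directed line p → q. (Equivalently: for every other point r, the cross product (q − p) × (r − p) ≥ 0.)
Starting point (lowest x, tie lowest y): (-10, 1). Wrap until returning to start. Resulting hull: (-10, 1), (-8, -6), (2, -9), (7, -10), (2, -1), (-4, 4).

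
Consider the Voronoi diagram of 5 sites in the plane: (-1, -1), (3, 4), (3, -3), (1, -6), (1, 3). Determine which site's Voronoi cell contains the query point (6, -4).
Nearest site = (3, -3)

The Voronoi cell of site s contains exactly those query points closer to s than to any other site. Compute squared distances from q = (6, -4) to each site:
  (3 − 6)² + (-3 − -4)² = 10
  (1 − 6)² + (-6 − -4)² = 29
  (-1 − 6)² + (-1 − -4)² = 58
  (3 − 6)² + (4 − -4)² = 73
  (1 − 6)² + (3 − -4)² = 74
Minimum is attained by (3, -3), so q lies in its Voronoi cell.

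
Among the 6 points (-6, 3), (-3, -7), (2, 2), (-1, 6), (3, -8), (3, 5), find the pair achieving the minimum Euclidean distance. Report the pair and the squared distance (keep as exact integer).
Pair = ((2, 2), (3, 5)); squared distance = 10

Compute all C(6, 2) = 15 pairwise squared distances (x_i − x_j)² + (y_i − y_j)². The minimum is 10, attained by the pair ((2, 2), (3, 5)).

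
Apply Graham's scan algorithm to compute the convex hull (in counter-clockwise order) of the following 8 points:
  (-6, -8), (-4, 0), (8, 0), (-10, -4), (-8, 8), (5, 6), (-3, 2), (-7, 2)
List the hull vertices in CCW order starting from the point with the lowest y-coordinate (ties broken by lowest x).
Hull (CCW) = [(-6, -8), (8, 0), (5, 6), (-8, 8), (-10, -4)]

Graham scan procedure:
  1. Find the pivot p₀ = point with lowest y (tie → lowest x): (-6, -8).
  2. Sort the remaining points by polar angle around p₀.
  3. Walk through sorted points, maintaining a stack; pop the top while the last three entries make a non-left turn (cross product ≤ 0).
  4. Final stack is the convex hull in CCW order: (-6, -8), (8, 0), (5, 6), (-8, 8), (-10, -4).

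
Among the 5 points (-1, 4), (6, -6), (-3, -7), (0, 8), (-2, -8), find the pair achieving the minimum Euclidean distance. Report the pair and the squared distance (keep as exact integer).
Pair = ((-3, -7), (-2, -8)); squared distance = 2

Compute all C(5, 2) = 10 pairwise squared distances (x_i − x_j)² + (y_i − y_j)². The minimum is 2, attained by the pair ((-3, -7), (-2, -8)).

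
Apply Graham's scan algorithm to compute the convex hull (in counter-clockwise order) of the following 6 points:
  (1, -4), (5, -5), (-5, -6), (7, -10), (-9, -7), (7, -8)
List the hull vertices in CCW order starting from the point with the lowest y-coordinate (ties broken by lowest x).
Hull (CCW) = [(7, -10), (7, -8), (5, -5), (1, -4), (-9, -7)]

Graham scan procedure:
  1. Find the pivot p₀ = point with lowest y (tie → lowest x): (7, -10).
  2. Sort the remaining points by polar angle around p₀.
  3. Walk through sorted points, maintaining a stack; pop the top while the last three entries make a non-left turn (cross product ≤ 0).
  4. Final stack is the convex hull in CCW order: (7, -10), (7, -8), (5, -5), (1, -4), (-9, -7).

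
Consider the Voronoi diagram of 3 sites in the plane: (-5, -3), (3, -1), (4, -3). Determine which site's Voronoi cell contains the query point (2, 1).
Nearest site = (3, -1)

The Voronoi cell of site s contains exactly those query points closer to s than to any other site. Compute squared distances from q = (2, 1) to each site:
  (3 − 2)² + (-1 − 1)² = 5
  (4 − 2)² + (-3 − 1)² = 20
  (-5 − 2)² + (-3 − 1)² = 65
Minimum is attained by (3, -1), so q lies in its Voronoi cell.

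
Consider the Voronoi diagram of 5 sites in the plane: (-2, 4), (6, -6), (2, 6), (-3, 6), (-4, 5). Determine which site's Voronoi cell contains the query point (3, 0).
Nearest site = (2, 6)

The Voronoi cell of site s contains exactly those query points closer to s than to any other site. Compute squared distances from q = (3, 0) to each site:
  (2 − 3)² + (6 − 0)² = 37
  (-2 − 3)² + (4 − 0)² = 41
  (6 − 3)² + (-6 − 0)² = 45
  (-3 − 3)² + (6 − 0)² = 72
  (-4 − 3)² + (5 − 0)² = 74
Minimum is attained by (2, 6), so q lies in its Voronoi cell.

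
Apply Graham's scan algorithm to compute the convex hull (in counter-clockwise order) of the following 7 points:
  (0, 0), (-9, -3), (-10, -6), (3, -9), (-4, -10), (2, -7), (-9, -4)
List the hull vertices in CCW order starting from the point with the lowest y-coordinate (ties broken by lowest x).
Hull (CCW) = [(-4, -10), (3, -9), (0, 0), (-9, -3), (-10, -6)]

Graham scan procedure:
  1. Find the pivot p₀ = point with lowest y (tie → lowest x): (-4, -10).
  2. Sort the remaining points by polar angle around p₀.
  3. Walk through sorted points, maintaining a stack; pop the top while the last three entries make a non-left turn (cross product ≤ 0).
  4. Final stack is the convex hull in CCW order: (-4, -10), (3, -9), (0, 0), (-9, -3), (-10, -6).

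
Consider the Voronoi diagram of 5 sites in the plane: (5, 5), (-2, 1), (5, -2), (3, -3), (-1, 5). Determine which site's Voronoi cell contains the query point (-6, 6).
Nearest site = (-1, 5)

The Voronoi cell of site s contains exactly those query points closer to s than to any other site. Compute squared distances from q = (-6, 6) to each site:
  (-1 − -6)² + (5 − 6)² = 26
  (-2 − -6)² + (1 − 6)² = 41
  (5 − -6)² + (5 − 6)² = 122
  (3 − -6)² + (-3 − 6)² = 162
  (5 − -6)² + (-2 − 6)² = 185
Minimum is attained by (-1, 5), so q lies in its Voronoi cell.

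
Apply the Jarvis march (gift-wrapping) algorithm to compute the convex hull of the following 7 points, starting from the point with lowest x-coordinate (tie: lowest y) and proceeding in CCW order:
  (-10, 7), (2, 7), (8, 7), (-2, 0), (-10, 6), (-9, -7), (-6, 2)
Hull (CCW) = [(-10, 6), (-9, -7), (8, 7), (-10, 7)]

Jarvis march: at each step, from the current hull vertex p, select the next vertex q as the point such that every other point lies strictly to the left of (or on) the directed line p → q. (Equivalently: for every other point r, the cross product (q − p) × (r − p) ≥ 0.)
Starting point (lowest x, tie lowest y): (-10, 6). Wrap until returning to start. Resulting hull: (-10, 6), (-9, -7), (8, 7), (-10, 7).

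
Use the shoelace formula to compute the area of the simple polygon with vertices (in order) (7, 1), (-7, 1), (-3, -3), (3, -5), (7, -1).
Area = 54

Shoelace formula: Area = (1/2) |Σ_i (x_i · y_{i+1} − x_{i+1} · y_i)| (indices mod n). Compute each cross term:
  (7)(1) − (-7)(1) = 14
  (-7)(-3) − (-3)(1) = 24
  (-3)(-5) − (3)(-3) = 24
  (3)(-1) − (7)(-5) = 32
  (7)(1) − (7)(-1) = 14
Sum = 108, so (signed) Area = 108/2 = 54, |Area| = 54.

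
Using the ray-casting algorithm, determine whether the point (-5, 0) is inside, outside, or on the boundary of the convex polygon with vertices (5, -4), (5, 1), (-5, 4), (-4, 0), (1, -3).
The point (-5, 0) lies strictly outside the polygon

Cast a horizontal ray to the right from the query point and count how many polygon edges it crosses (each edge strictly once or zero times, handled with the usual half-open convention). 
Parity of crossings → even ⇒ outside.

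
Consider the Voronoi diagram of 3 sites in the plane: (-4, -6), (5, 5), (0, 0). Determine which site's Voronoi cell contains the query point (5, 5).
Nearest site = (5, 5)

The Voronoi cell of site s contains exactly those query points closer to s than to any other site. Compute squared distances from q = (5, 5) to each site:
  (5 − 5)² + (5 − 5)² = 0
  (0 − 5)² + (0 − 5)² = 50
  (-4 − 5)² + (-6 − 5)² = 202
Minimum is attained by (5, 5), so q lies in its Voronoi cell.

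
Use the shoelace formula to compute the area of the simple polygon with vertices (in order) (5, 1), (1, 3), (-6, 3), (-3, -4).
Area = 85/2

Shoelace formula: Area = (1/2) |Σ_i (x_i · y_{i+1} − x_{i+1} · y_i)| (indices mod n). Compute each cross term:
  (5)(3) − (1)(1) = 14
  (1)(3) − (-6)(3) = 21
  (-6)(-4) − (-3)(3) = 33
  (-3)(1) − (5)(-4) = 17
Sum = 85, so (signed) Area = 85/2 = 85/2, |Area| = 85/2.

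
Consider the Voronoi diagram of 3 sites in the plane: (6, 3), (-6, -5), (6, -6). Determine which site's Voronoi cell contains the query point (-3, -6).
Nearest site = (-6, -5)

The Voronoi cell of site s contains exactly those query points closer to s than to any other site. Compute squared distances from q = (-3, -6) to each site:
  (-6 − -3)² + (-5 − -6)² = 10
  (6 − -3)² + (-6 − -6)² = 81
  (6 − -3)² + (3 − -6)² = 162
Minimum is attained by (-6, -5), so q lies in its Voronoi cell.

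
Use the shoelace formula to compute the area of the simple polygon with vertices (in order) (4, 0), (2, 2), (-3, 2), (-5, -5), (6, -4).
Area = 109/2

Shoelace formula: Area = (1/2) |Σ_i (x_i · y_{i+1} − x_{i+1} · y_i)| (indices mod n). Compute each cross term:
  (4)(2) − (2)(0) = 8
  (2)(2) − (-3)(2) = 10
  (-3)(-5) − (-5)(2) = 25
  (-5)(-4) − (6)(-5) = 50
  (6)(0) − (4)(-4) = 16
Sum = 109, so (signed) Area = 109/2 = 109/2, |Area| = 109/2.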